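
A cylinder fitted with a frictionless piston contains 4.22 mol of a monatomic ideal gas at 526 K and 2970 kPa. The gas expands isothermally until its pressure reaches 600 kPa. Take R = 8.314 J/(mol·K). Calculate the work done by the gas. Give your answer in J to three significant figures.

Isothermal process: W = nRT ln(V₂/V₁) = nRT ln(P₁/P₂).
W = (4.22)(8.314)(526) × ln(2970/600)
  = 18455 × ln(4.95) = 18455 × 1.599
W_by_gas = 29516 J.

W ≈ 29500 J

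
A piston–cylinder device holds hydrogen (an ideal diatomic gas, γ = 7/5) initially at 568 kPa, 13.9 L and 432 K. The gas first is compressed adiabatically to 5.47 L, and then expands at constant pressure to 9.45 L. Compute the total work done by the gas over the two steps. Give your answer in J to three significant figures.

Step 1 (adiabatic): W = (P₁V₁ − P₂V₂)/(γ−1) = (7895 − 11465)/0.4 = -8925 J.
After step 1: P = 2096 kPa, V = 5.47 L, T = 627.3 K.
Step 2 (isobaric): W = PΔV = (2096 kPa)(9.45 − 5.47 L) = 8342 J.
W_total = -8925 + 8342 = -582.5 J.

W_total ≈ -583 J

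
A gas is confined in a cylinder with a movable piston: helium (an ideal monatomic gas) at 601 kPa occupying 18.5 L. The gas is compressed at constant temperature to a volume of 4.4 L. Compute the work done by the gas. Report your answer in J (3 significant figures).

Isothermal: W = nRT ln(V₂/V₁) = P₁V₁ ln(V₂/V₁).
P₁V₁ = (601 kPa)(18.5 L) = 11118 J.
W = 11118 × ln(4.4/18.5) = 11118 × -1.436
W_by_gas = -15968 J.

W ≈ -16000 J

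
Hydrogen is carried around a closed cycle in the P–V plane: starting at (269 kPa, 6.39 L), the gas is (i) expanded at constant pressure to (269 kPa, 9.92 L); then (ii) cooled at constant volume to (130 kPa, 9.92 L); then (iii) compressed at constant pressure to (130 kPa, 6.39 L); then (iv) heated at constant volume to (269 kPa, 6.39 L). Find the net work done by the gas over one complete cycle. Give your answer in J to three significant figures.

W_net ≈ 491 J

Constant-volume legs do no work.
W(i) = (269)(9.92 − 6.39) = 949.6 J; W(iii) = (130)(6.39 − 9.92) = -458.9 J.
W_net = 949.6 − 458.9 = 490.7 J (the clockwise enclosed area).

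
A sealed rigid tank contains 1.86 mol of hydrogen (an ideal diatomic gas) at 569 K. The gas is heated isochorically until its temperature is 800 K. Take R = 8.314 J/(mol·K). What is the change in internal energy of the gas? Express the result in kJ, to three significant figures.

Constant volume ⇒ W = 0, so Q = ΔU = nCᵥΔT with Cᵥ = 5R/2 = 20.79 J/(mol·K).
ΔU = (1.86)(20.79)(800 − 569) = 8930 J.

ΔU ≈ 8.93 kJ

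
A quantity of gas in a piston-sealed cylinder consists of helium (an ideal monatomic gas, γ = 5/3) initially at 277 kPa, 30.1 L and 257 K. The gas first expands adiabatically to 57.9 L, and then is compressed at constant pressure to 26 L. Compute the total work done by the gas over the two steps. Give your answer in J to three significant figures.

W_total ≈ 1450 J

Step 1 (adiabatic): W = (P₁V₁ − P₂V₂)/(γ−1) = (8338 − 5391)/0.667 = 4421 J.
After step 1: P = 93.1 kPa, V = 57.9 L, T = 166.2 K.
Step 2 (isobaric): W = PΔV = (93.1 kPa)(26 − 57.9 L) = -2970 J.
W_total = 4421 − 2970 = 1451 J.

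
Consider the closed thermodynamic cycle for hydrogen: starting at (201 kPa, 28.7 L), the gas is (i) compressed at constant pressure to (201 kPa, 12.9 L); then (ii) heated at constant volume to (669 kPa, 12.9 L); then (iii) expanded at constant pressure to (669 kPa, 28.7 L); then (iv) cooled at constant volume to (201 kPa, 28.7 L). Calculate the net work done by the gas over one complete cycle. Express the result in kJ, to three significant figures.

Constant-volume legs do no work.
W(i) = (201)(12.9 − 28.7) = -3176 J; W(iii) = (669)(28.7 − 12.9) = 10570 J.
W_net = -3176 + 10570 = 7394 J (the clockwise enclosed area).

W_net ≈ 7.39 kJ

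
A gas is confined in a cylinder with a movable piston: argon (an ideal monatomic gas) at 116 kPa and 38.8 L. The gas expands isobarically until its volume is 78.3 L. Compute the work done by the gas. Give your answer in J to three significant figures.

Isobaric: W = P ΔV.
W = (116 kPa)(78.3 − 38.8 L) = (116)(39.5) = 4582 J.

W ≈ 4580 J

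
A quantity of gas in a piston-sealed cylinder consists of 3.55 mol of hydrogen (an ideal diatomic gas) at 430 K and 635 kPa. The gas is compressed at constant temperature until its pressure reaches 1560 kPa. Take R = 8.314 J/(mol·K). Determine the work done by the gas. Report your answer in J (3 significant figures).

W ≈ -11400 J

Isothermal process: W = nRT ln(V₂/V₁) = nRT ln(P₁/P₂).
W = (3.55)(8.314)(430) × ln(635/1560)
  = 12691 × ln(0.4071) = 12691 × -0.8988
W_by_gas = -11407 J.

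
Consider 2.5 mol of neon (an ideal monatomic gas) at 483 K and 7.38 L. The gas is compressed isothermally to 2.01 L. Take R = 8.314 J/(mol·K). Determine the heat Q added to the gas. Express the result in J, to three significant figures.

Q ≈ -13100 J

Isothermal ⇒ ΔU = 0, so Q = W = nRT ln(V₂/V₁).
Q = (2.5)(8.314)(483) ln(2.01/7.38) = 10039 × -1.301 = -13057 J.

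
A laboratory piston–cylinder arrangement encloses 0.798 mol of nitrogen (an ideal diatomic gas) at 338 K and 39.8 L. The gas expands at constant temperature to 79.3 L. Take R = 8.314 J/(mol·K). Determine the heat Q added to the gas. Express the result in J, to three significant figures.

Q ≈ 1550 J

Isothermal ⇒ ΔU = 0, so Q = W = nRT ln(V₂/V₁).
Q = (0.798)(8.314)(338) ln(79.3/39.8) = 2242 × 0.6894 = 1546 J.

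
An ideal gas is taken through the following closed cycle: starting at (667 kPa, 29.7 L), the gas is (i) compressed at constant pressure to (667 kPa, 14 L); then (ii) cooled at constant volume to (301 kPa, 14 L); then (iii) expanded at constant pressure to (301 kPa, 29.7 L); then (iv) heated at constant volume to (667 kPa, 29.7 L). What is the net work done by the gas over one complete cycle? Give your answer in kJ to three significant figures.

W_net ≈ -5.75 kJ

Constant-volume legs do no work.
W(i) = (667)(14 − 29.7) = -10472 J; W(iii) = (301)(29.7 − 14) = 4726 J.
W_net = -10472 + 4726 = -5746 J (the counter-clockwise enclosed area).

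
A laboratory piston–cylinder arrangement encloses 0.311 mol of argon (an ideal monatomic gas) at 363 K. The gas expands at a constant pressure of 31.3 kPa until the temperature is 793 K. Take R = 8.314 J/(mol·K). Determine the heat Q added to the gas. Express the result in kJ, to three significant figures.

Q ≈ 2.78 kJ

Isobaric: W = nRΔT = (0.311)(8.314)(430) = 1112 J.
ΔU = nCᵥΔT with Cᵥ = 3R/2: ΔU = (0.311)(12.47)(430) = 1668 J.
Q = ΔU + W = 1668 + 1112 = 2780 J.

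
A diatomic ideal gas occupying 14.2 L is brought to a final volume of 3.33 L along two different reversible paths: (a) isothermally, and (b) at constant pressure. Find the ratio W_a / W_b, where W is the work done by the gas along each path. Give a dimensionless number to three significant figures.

Path (a) isothermal: W = P₁V₁ ln(V₂/V₁) → W_a/(P₁V₁) = -1.45.
Path (b) isobaric: W = P₁(V₂ − V₁) → W_b/(P₁V₁) = -0.7655.
W_a / W_b = -1.45 / -0.7655 = 1.895.

W_a / W_b ≈ 1.89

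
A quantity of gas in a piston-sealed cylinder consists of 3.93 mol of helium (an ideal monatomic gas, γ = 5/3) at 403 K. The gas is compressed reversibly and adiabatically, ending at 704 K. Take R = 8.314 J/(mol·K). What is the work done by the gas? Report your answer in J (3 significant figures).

W ≈ -14800 J

Adiabatic ⇒ Q = 0, so W_by = −ΔU = nCᵥ(T₁ − T₂).
Cᵥ = 3R/2 = 12.47 J/(mol·K).
W = (3.93)(12.47)(403 − 704) = -14752 J.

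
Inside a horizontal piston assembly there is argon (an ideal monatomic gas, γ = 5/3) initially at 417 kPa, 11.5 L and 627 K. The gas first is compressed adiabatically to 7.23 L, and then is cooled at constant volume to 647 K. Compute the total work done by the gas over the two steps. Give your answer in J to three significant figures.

W_total ≈ -2610 J

Step 1 (adiabatic): W = (P₁V₁ − P₂V₂)/(γ−1) = (4796 − 6534)/0.667 = -2608 J.
Step 2 (isochoric): W = 0 (constant volume).
W_total = -2608 + 0 = -2608 J.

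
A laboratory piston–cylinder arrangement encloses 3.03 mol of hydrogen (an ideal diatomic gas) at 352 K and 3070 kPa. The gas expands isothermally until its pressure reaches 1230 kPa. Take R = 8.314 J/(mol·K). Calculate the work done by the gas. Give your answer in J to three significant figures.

W ≈ 8110 J

Isothermal process: W = nRT ln(V₂/V₁) = nRT ln(P₁/P₂).
W = (3.03)(8.314)(352) × ln(3070/1230)
  = 8867 × ln(2.496) = 8867 × 0.9147
W_by_gas = 8111 J.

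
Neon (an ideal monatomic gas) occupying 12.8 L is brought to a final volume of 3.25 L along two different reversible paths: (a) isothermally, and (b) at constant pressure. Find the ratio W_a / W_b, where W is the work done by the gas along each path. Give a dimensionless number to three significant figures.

Path (a) isothermal: W = P₁V₁ ln(V₂/V₁) → W_a/(P₁V₁) = -1.371.
Path (b) isobaric: W = P₁(V₂ − V₁) → W_b/(P₁V₁) = -0.7461.
W_a / W_b = -1.371 / -0.7461 = 1.837.

W_a / W_b ≈ 1.84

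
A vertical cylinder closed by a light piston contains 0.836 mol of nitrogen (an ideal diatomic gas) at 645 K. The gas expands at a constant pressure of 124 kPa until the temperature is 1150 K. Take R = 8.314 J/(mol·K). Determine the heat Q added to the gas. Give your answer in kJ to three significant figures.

Q ≈ 12.3 kJ

Isobaric: W = nRΔT = (0.836)(8.314)(505) = 3510 J.
ΔU = nCᵥΔT with Cᵥ = 5R/2: ΔU = (0.836)(20.79)(505) = 8775 J.
Q = ΔU + W = 8775 + 3510 = 12285 J.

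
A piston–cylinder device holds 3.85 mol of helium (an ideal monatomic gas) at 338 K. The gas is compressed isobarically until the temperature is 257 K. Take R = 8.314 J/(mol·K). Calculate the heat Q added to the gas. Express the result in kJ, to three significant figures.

Q ≈ -6.48 kJ

Isobaric: W = nRΔT = (3.85)(8.314)(-81) = -2593 J.
ΔU = nCᵥΔT with Cᵥ = 3R/2: ΔU = (3.85)(12.47)(-81) = -3889 J.
Q = ΔU + W = -3889 − 2593 = -6482 J.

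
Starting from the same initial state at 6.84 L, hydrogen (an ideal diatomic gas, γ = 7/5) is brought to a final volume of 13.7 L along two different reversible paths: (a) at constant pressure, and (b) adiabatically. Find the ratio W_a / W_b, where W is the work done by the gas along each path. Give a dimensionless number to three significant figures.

W_a / W_b ≈ 1.65

Path (a) isobaric: W = P₁(V₂ − V₁) → W_a/(P₁V₁) = 1.003.
Path (b) adiabatic: W = P₁V₁(1 − (V₁/V₂)^(γ−1))/(γ−1) → W_b/(P₁V₁) = 0.6065.
W_a / W_b = 1.003 / 0.6065 = 1.654.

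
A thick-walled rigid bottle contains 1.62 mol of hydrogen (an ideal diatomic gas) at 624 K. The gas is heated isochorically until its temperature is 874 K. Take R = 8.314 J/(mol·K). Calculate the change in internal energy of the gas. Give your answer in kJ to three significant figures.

ΔU ≈ 8.42 kJ

Constant volume ⇒ W = 0, so Q = ΔU = nCᵥΔT with Cᵥ = 5R/2 = 20.79 J/(mol·K).
ΔU = (1.62)(20.79)(874 − 624) = 8418 J.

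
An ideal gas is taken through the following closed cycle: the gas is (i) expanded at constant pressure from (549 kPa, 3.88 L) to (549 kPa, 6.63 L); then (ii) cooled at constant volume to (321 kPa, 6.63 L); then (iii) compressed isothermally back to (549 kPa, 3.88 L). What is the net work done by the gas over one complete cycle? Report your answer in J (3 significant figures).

Leg (i): W = PΔV = (549)(6.63 − 3.88) = 1510 J.
Leg (ii): W = 0.
Leg (iii): W = PᵢVᵢ ln(V_f/Vᵢ) = (2128) ln(3.88/6.63) = -1140 J.
W_net = 1510 − 1140 = 369.5 J.

W_net ≈ 370 J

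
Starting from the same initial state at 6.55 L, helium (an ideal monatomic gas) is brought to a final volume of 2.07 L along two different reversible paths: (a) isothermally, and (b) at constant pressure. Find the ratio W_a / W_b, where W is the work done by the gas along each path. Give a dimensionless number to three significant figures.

W_a / W_b ≈ 1.68

Path (a) isothermal: W = P₁V₁ ln(V₂/V₁) → W_a/(P₁V₁) = -1.152.
Path (b) isobaric: W = P₁(V₂ − V₁) → W_b/(P₁V₁) = -0.684.
W_a / W_b = -1.152 / -0.684 = 1.684.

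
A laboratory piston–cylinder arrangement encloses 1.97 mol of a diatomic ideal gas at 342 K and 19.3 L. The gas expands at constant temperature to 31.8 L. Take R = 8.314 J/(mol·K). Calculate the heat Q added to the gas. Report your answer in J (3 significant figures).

Q ≈ 2800 J

Isothermal ⇒ ΔU = 0, so Q = W = nRT ln(V₂/V₁).
Q = (1.97)(8.314)(342) ln(31.8/19.3) = 5601 × 0.4994 = 2797 J.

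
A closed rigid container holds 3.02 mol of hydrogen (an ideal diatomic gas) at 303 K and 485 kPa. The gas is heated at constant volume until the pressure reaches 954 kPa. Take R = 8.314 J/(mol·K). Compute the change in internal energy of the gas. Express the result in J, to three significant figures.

Constant volume ⇒ W = 0, so Q = ΔU = nCᵥΔT with Cᵥ = 5R/2 = 20.79 J/(mol·K).
At constant V, T₂/T₁ = P₂/P₁ ⇒ ΔT = T₁(P₂/P₁ − 1) = 303·(954/485 − 1) = 293 K.
ΔU = (3.02)(20.79)(293) = 18392 J.

ΔU ≈ 18400 J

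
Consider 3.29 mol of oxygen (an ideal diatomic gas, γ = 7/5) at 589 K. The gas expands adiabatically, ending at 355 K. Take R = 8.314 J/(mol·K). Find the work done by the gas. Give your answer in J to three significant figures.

Adiabatic ⇒ Q = 0, so W_by = −ΔU = nCᵥ(T₁ − T₂).
Cᵥ = 5R/2 = 20.79 J/(mol·K).
W = (3.29)(20.79)(589 − 355) = 16002 J.

W ≈ 16000 J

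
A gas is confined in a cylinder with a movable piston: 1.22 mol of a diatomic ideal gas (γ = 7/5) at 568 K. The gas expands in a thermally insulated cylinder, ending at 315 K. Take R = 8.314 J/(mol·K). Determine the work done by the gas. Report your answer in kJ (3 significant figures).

Adiabatic ⇒ Q = 0, so W_by = −ΔU = nCᵥ(T₁ − T₂).
Cᵥ = 5R/2 = 20.79 J/(mol·K).
W = (1.22)(20.79)(568 − 315) = 6415 J.

W ≈ 6.42 kJ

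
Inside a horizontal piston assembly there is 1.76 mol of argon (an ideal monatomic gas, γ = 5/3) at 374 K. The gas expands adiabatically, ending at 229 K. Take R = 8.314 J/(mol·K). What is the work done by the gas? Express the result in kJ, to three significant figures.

Adiabatic ⇒ Q = 0, so W_by = −ΔU = nCᵥ(T₁ − T₂).
Cᵥ = 3R/2 = 12.47 J/(mol·K).
W = (1.76)(12.47)(374 − 229) = 3183 J.

W ≈ 3.18 kJ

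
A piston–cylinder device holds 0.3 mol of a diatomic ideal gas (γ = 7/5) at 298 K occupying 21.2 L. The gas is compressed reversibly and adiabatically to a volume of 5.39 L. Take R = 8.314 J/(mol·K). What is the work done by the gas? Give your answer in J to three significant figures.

W ≈ -1360 J

Adiabatic: TV^(γ−1) = const with γ = 7/5.
T₂ = T₁ (V₁/V₂)^(γ−1) = 298 × (21.2/5.39)^0.4 = 298 × 1.729 = 515.4 K.
W_by = nCᵥ(T₁ − T₂) = (0.3)(20.79)(298 − 515.4) = -1355 J.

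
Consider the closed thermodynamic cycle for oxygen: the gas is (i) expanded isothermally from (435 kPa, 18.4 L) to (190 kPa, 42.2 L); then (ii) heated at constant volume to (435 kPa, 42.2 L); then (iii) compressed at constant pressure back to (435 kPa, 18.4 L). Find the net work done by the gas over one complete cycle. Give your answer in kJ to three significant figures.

Leg (i): W = PᵢVᵢ ln(V_f/Vᵢ) = (8004) ln(42.2/18.4) = 6644 J.
Leg (ii): W = 0.
Leg (iii): W = PΔV = (435)(18.4 − 42.2) = -10353 J.
W_net = 6644 − 10353 = -3709 J.

W_net ≈ -3.71 kJ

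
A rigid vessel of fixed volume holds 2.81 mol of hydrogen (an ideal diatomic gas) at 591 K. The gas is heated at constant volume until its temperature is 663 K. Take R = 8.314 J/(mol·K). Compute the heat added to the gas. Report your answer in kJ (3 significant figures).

Constant volume ⇒ W = 0, so Q = ΔU = nCᵥΔT with Cᵥ = 5R/2 = 20.79 J/(mol·K).
ΔU = (2.81)(20.79)(663 − 591) = 4205 J.

Q ≈ 4.21 kJ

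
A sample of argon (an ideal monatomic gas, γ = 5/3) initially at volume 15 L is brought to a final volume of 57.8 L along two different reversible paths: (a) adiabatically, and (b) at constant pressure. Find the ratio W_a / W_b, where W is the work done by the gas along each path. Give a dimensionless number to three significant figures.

W_a / W_b ≈ 0.312

Path (a) adiabatic: W = P₁V₁(1 − (V₁/V₂)^(γ−1))/(γ−1) → W_a/(P₁V₁) = 0.8897.
Path (b) isobaric: W = P₁(V₂ − V₁) → W_b/(P₁V₁) = 2.853.
W_a / W_b = 0.8897 / 2.853 = 0.3118.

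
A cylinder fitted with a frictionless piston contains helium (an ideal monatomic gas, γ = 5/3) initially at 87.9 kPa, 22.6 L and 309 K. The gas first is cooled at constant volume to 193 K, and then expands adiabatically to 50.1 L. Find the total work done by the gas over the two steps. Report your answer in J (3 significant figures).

W_total ≈ 766 J

Step 1 (isochoric): W = 0 (constant volume).
After step 1: P = 54.9 kPa (V unchanged).
Step 2 (adiabatic): W = (P₁V₁ − P₂V₂)/(γ−1) = (1241 − 729.8)/0.667 = 766.5 J.
W_total = 0 + 766.5 = 766.5 J.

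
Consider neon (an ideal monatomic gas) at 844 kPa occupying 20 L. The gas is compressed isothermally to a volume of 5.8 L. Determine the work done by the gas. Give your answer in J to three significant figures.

W ≈ -20900 J

Isothermal: W = nRT ln(V₂/V₁) = P₁V₁ ln(V₂/V₁).
P₁V₁ = (844 kPa)(20 L) = 16880 J.
W = 16880 × ln(5.8/20) = 16880 × -1.238
W_by_gas = -20895 J.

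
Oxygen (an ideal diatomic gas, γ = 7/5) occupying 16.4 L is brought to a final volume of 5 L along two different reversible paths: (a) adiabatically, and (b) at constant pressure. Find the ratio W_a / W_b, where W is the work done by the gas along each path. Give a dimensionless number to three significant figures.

W_a / W_b ≈ 2.19

Path (a) adiabatic: W = P₁V₁(1 − (V₁/V₂)^(γ−1))/(γ−1) → W_a/(P₁V₁) = -1.521.
Path (b) isobaric: W = P₁(V₂ − V₁) → W_b/(P₁V₁) = -0.6951.
W_a / W_b = -1.521 / -0.6951 = 2.188.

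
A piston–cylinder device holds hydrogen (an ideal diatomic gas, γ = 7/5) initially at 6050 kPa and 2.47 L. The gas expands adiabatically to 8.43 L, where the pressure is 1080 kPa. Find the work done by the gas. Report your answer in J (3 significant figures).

W ≈ 14600 J

Adiabatic: W = (P₁V₁ − P₂V₂)/(γ − 1) with γ = 7/5.
P₁V₁ = 14944 J, P₂V₂ = 9104 J.
W = (14944 − 9104) / 0.4 = 14598 J.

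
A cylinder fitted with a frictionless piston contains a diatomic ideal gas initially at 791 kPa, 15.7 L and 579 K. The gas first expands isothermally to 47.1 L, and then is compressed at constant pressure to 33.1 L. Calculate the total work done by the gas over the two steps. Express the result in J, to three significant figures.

Step 1 (isothermal): W = P₁V₁ ln(V₂/V₁) = (12419) ln(47.1/15.7) = 13643 J.
After step 1: P = 263.7 kPa, V = 47.1 L, T = 579 K.
Step 2 (isobaric): W = PΔV = (263.7 kPa)(33.1 − 47.1 L) = -3691 J.
W_total = 13643 − 3691 = 9952 J.

W_total ≈ 9950 J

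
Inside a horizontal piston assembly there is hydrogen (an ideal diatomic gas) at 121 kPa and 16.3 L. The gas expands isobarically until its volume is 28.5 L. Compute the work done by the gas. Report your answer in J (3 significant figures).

Isobaric: W = P ΔV.
W = (121 kPa)(28.5 − 16.3 L) = (121)(12.2) = 1476 J.

W ≈ 1480 J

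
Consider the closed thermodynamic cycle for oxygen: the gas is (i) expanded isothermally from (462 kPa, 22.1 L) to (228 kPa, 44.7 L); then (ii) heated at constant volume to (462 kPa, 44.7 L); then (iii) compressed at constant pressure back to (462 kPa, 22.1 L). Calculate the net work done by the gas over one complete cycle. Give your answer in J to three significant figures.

W_net ≈ -3250 J

Leg (i): W = PᵢVᵢ ln(V_f/Vᵢ) = (10210) ln(44.7/22.1) = 7192 J.
Leg (ii): W = 0.
Leg (iii): W = PΔV = (462)(22.1 − 44.7) = -10441 J.
W_net = 7192 − 10441 = -3249 J.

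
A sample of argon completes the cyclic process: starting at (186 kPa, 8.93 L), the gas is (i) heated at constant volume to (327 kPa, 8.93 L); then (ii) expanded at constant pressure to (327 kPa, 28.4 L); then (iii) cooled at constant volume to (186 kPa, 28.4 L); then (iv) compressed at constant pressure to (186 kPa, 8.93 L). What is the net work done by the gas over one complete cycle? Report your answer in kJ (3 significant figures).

Constant-volume legs do no work.
W(ii) = (327)(28.4 − 8.93) = 6367 J; W(iv) = (186)(8.93 − 28.4) = -3621 J.
W_net = 6367 − 3621 = 2745 J (the clockwise enclosed area).

W_net ≈ 2.75 kJ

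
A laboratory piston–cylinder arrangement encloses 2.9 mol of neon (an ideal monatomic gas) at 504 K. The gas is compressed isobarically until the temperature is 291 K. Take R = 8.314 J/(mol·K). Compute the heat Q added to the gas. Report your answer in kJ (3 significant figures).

Isobaric: W = nRΔT = (2.9)(8.314)(-213) = -5136 J.
ΔU = nCᵥΔT with Cᵥ = 3R/2: ΔU = (2.9)(12.47)(-213) = -7703 J.
Q = ΔU + W = -7703 − 5136 = -12839 J.

Q ≈ -12.8 kJ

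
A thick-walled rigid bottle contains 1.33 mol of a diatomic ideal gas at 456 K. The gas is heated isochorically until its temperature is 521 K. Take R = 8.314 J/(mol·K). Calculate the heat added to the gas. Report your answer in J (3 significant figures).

Q ≈ 1800 J

Constant volume ⇒ W = 0, so Q = ΔU = nCᵥΔT with Cᵥ = 5R/2 = 20.79 J/(mol·K).
ΔU = (1.33)(20.79)(521 − 456) = 1797 J.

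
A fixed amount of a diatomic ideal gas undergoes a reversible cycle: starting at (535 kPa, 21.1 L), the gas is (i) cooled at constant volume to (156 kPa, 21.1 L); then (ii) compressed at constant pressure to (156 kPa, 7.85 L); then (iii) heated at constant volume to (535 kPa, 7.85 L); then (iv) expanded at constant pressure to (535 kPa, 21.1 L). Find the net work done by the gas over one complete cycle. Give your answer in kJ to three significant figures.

Constant-volume legs do no work.
W(ii) = (156)(7.85 − 21.1) = -2067 J; W(iv) = (535)(21.1 − 7.85) = 7089 J.
W_net = -2067 + 7089 = 5022 J (the clockwise enclosed area).

W_net ≈ 5.02 kJ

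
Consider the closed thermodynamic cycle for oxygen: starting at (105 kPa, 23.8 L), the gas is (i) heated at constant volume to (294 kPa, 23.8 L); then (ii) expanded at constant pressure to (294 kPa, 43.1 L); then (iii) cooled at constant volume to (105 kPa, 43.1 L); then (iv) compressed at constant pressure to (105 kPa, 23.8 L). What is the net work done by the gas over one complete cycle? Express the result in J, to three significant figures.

W_net ≈ 3650 J

Constant-volume legs do no work.
W(ii) = (294)(43.1 − 23.8) = 5674 J; W(iv) = (105)(23.8 − 43.1) = -2026 J.
W_net = 5674 − 2026 = 3648 J (the clockwise enclosed area).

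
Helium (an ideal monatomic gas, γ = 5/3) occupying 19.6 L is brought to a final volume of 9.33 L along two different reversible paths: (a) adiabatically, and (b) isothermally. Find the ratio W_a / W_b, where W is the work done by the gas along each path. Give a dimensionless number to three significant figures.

W_a / W_b ≈ 1.29

Path (a) adiabatic: W = P₁V₁(1 − (V₁/V₂)^(γ−1))/(γ−1) → W_a/(P₁V₁) = -0.9604.
Path (b) isothermal: W = P₁V₁ ln(V₂/V₁) → W_b/(P₁V₁) = -0.7423.
W_a / W_b = -0.9604 / -0.7423 = 1.294.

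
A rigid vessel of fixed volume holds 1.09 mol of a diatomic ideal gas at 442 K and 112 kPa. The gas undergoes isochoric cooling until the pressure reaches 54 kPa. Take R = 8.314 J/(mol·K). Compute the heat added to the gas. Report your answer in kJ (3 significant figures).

Constant volume ⇒ W = 0, so Q = ΔU = nCᵥΔT with Cᵥ = 5R/2 = 20.79 J/(mol·K).
At constant V, T₂/T₁ = P₂/P₁ ⇒ ΔT = T₁(P₂/P₁ − 1) = 442·(54/112 − 1) = -228.9 K.
ΔU = (1.09)(20.79)(-228.9) = -5186 J.

Q ≈ -5.19 kJ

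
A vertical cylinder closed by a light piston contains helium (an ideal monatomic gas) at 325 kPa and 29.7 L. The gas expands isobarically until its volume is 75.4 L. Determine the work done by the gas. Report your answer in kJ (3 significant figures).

W ≈ 14.9 kJ

Isobaric: W = P ΔV.
W = (325 kPa)(75.4 − 29.7 L) = (325)(45.7) = 14853 J.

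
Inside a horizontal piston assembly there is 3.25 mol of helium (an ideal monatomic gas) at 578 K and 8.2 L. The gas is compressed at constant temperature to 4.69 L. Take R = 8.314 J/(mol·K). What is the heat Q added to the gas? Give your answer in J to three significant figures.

Isothermal ⇒ ΔU = 0, so Q = W = nRT ln(V₂/V₁).
Q = (3.25)(8.314)(578) ln(4.69/8.2) = 15618 × -0.5587 = -8726 J.

Q ≈ -8730 J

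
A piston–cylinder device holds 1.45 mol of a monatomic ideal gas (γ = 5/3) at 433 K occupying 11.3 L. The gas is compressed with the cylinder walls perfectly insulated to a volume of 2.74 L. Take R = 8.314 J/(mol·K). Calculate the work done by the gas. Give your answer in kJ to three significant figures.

Adiabatic: TV^(γ−1) = const with γ = 5/3.
T₂ = T₁ (V₁/V₂)^(γ−1) = 433 × (11.3/2.74)^0.667 = 433 × 2.572 = 1114 K.
W_by = nCᵥ(T₁ − T₂) = (1.45)(12.47)(433 − 1114) = -12306 J.

W ≈ -12.3 kJ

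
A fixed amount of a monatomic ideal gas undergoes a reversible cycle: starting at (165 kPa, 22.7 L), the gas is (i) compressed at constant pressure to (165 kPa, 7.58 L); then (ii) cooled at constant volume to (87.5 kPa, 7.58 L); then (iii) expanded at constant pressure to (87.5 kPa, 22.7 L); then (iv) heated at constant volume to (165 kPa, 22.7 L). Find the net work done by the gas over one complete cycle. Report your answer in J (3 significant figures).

W_net ≈ -1170 J

Constant-volume legs do no work.
W(i) = (165)(7.58 − 22.7) = -2495 J; W(iii) = (87.5)(22.7 − 7.58) = 1323 J.
W_net = -2495 + 1323 = -1172 J (the counter-clockwise enclosed area).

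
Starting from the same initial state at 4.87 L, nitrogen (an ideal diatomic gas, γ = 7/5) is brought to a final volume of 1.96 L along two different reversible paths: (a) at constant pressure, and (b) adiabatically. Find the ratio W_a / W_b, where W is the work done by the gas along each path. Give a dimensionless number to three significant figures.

Path (a) isobaric: W = P₁(V₂ − V₁) → W_a/(P₁V₁) = -0.5975.
Path (b) adiabatic: W = P₁V₁(1 − (V₁/V₂)^(γ−1))/(γ−1) → W_b/(P₁V₁) = -1.098.
W_a / W_b = -0.5975 / -1.098 = 0.5443.

W_a / W_b ≈ 0.544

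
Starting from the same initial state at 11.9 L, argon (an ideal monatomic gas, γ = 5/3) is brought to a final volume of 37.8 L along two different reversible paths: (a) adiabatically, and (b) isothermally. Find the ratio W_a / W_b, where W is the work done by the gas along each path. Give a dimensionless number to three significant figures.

Path (a) adiabatic: W = P₁V₁(1 − (V₁/V₂)^(γ−1))/(γ−1) → W_a/(P₁V₁) = 0.8058.
Path (b) isothermal: W = P₁V₁ ln(V₂/V₁) → W_b/(P₁V₁) = 1.156.
W_a / W_b = 0.8058 / 1.156 = 0.6972.

W_a / W_b ≈ 0.697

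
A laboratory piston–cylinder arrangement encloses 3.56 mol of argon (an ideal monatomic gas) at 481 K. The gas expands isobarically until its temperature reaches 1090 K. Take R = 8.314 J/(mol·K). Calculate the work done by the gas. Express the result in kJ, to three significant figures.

W ≈ 18.0 kJ

Isobaric: W = P ΔV = nR ΔT.
W = (3.56)(8.314)(1090 − 481) = 18025 J.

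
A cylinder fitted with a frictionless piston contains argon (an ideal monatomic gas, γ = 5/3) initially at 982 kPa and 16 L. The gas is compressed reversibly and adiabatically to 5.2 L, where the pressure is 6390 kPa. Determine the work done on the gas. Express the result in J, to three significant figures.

Adiabatic: W = (P₁V₁ − P₂V₂)/(γ − 1) with γ = 5/3.
P₁V₁ = 15712 J, P₂V₂ = 33228 J.
W = (15712 − 33228) / 0.6667 = -26274 J.
Work on gas = −W_by = 26274 J.

W ≈ 26300 J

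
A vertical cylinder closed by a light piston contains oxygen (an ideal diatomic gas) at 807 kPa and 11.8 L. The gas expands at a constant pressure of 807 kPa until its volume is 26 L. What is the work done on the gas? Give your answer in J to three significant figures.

Isobaric: W = P ΔV.
W = (807 kPa)(26 − 11.8 L) = (807)(14.2) = 11459 J.
Work on gas = −W_by = -11459 J.

W ≈ -11500 J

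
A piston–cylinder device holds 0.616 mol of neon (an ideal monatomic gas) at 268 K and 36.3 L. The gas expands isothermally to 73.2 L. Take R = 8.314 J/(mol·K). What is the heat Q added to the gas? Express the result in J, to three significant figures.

Isothermal ⇒ ΔU = 0, so Q = W = nRT ln(V₂/V₁).
Q = (0.616)(8.314)(268) ln(73.2/36.3) = 1373 × 0.7014 = 962.7 J.

Q ≈ 963 J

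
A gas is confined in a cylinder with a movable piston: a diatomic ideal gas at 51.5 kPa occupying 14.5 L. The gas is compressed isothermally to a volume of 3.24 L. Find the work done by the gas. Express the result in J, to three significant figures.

Isothermal: W = nRT ln(V₂/V₁) = P₁V₁ ln(V₂/V₁).
P₁V₁ = (51.5 kPa)(14.5 L) = 746.8 J.
W = 746.8 × ln(3.24/14.5) = 746.8 × -1.499
W_by_gas = -1119 J.

W ≈ -1120 J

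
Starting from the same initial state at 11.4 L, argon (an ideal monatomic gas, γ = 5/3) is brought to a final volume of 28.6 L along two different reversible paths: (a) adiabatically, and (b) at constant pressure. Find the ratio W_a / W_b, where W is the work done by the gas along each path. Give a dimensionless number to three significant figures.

W_a / W_b ≈ 0.456

Path (a) adiabatic: W = P₁V₁(1 − (V₁/V₂)^(γ−1))/(γ−1) → W_a/(P₁V₁) = 0.6876.
Path (b) isobaric: W = P₁(V₂ − V₁) → W_b/(P₁V₁) = 1.509.
W_a / W_b = 0.6876 / 1.509 = 0.4557.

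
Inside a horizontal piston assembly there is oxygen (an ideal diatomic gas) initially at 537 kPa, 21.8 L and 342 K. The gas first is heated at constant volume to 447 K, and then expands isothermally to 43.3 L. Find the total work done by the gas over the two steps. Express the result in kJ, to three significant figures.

Step 1 (isochoric): W = 0 (constant volume).
After step 1: P = 701.9 kPa (V unchanged).
Step 2 (isothermal): W = P₁V₁ ln(V₂/V₁) = (15301) ln(43.3/21.8) = 10500 J.
W_total = 0 + 10500 = 10500 J.

W_total ≈ 10.5 kJ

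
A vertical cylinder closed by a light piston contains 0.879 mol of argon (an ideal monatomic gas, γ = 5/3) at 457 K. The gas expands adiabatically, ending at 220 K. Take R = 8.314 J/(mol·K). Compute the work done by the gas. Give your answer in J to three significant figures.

W ≈ 2600 J

Adiabatic ⇒ Q = 0, so W_by = −ΔU = nCᵥ(T₁ − T₂).
Cᵥ = 3R/2 = 12.47 J/(mol·K).
W = (0.879)(12.47)(457 − 220) = 2598 J.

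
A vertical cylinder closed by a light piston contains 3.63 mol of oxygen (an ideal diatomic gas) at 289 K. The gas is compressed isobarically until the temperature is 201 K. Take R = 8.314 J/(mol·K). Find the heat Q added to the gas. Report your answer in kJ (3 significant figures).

Isobaric: W = nRΔT = (3.63)(8.314)(-88) = -2656 J.
ΔU = nCᵥΔT with Cᵥ = 5R/2: ΔU = (3.63)(20.79)(-88) = -6640 J.
Q = ΔU + W = -6640 − 2656 = -9295 J.

Q ≈ -9.30 kJ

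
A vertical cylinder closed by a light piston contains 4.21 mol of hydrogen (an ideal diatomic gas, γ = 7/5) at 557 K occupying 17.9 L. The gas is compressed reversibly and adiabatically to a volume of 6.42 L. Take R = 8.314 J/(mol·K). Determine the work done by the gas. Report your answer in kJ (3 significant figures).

Adiabatic: TV^(γ−1) = const with γ = 7/5.
T₂ = T₁ (V₁/V₂)^(γ−1) = 557 × (17.9/6.42)^0.4 = 557 × 1.507 = 839.4 K.
W_by = nCᵥ(T₁ − T₂) = (4.21)(20.79)(557 − 839.4) = -24714 J.

W ≈ -24.7 kJ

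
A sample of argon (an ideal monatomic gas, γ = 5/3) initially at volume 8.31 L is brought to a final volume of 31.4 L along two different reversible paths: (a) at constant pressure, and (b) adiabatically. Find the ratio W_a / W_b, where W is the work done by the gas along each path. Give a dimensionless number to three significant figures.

W_a / W_b ≈ 3.15

Path (a) isobaric: W = P₁(V₂ − V₁) → W_a/(P₁V₁) = 2.779.
Path (b) adiabatic: W = P₁V₁(1 − (V₁/V₂)^(γ−1))/(γ−1) → W_b/(P₁V₁) = 0.8817.
W_a / W_b = 2.779 / 0.8817 = 3.151.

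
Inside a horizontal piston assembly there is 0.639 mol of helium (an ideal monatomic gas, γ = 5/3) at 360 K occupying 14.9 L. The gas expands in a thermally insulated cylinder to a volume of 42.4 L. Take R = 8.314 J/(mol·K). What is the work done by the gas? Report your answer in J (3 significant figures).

W ≈ 1440 J

Adiabatic: TV^(γ−1) = const with γ = 5/3.
T₂ = T₁ (V₁/V₂)^(γ−1) = 360 × (14.9/42.4)^0.667 = 360 × 0.498 = 179.3 K.
W_by = nCᵥ(T₁ − T₂) = (0.639)(12.47)(360 − 179.3) = 1440 J.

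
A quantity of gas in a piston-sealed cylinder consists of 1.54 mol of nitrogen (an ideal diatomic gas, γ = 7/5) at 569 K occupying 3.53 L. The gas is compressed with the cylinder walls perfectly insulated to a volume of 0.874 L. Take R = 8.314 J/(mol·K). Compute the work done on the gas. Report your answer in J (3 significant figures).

W ≈ 13600 J

Adiabatic: TV^(γ−1) = const with γ = 7/5.
T₂ = T₁ (V₁/V₂)^(γ−1) = 569 × (3.53/0.874)^0.4 = 569 × 1.748 = 994.5 K.
W_by = nCᵥ(T₁ − T₂) = (1.54)(20.79)(569 − 994.5) = -13621 J.
Work on gas = −W_by = 13621 J.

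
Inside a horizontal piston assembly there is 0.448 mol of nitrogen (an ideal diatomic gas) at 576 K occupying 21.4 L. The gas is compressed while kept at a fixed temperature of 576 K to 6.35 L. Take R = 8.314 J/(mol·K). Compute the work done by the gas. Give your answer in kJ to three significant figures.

W ≈ -2.61 kJ

Isothermal: W = nRT ln(V₂/V₁).
W = (0.448)(8.314)(576) × ln(6.35/21.4)
  = 2145 × -1.215
W_by_gas = -2607 J.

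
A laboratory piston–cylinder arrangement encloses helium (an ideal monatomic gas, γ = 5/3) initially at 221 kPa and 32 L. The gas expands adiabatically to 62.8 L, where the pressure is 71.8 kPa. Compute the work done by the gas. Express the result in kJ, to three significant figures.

Adiabatic: W = (P₁V₁ − P₂V₂)/(γ − 1) with γ = 5/3.
P₁V₁ = 7072 J, P₂V₂ = 4509 J.
W = (7072 − 4509) / 0.6667 = 3844 J.

W ≈ 3.84 kJ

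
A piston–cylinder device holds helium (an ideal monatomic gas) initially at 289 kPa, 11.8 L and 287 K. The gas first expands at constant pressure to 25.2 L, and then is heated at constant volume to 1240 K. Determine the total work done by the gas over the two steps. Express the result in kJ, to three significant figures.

W_total ≈ 3.87 kJ

Step 1 (isobaric): W = PΔV = (289 kPa)(25.2 − 11.8 L) = 3873 J.
Step 2 (isochoric): W = 0 (constant volume).
W_total = 3873 + 0 = 3873 J.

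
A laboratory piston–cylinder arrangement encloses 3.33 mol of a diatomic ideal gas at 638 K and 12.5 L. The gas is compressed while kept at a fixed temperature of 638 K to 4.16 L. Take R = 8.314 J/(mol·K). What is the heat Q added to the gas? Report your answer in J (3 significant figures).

Q ≈ -19400 J

Isothermal ⇒ ΔU = 0, so Q = W = nRT ln(V₂/V₁).
Q = (3.33)(8.314)(638) ln(4.16/12.5) = 17663 × -1.1 = -19434 J.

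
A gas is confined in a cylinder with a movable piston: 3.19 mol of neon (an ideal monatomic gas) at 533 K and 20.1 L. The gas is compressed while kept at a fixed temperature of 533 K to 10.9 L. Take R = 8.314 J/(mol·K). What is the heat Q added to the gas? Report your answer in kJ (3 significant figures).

Isothermal ⇒ ΔU = 0, so Q = W = nRT ln(V₂/V₁).
Q = (3.19)(8.314)(533) ln(10.9/20.1) = 14136 × -0.612 = -8651 J.

Q ≈ -8.65 kJ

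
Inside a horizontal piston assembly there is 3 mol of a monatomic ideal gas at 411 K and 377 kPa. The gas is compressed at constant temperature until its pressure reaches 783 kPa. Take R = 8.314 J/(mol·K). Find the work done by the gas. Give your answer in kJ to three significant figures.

W ≈ -7.49 kJ

Isothermal process: W = nRT ln(V₂/V₁) = nRT ln(P₁/P₂).
W = (3)(8.314)(411) × ln(377/783)
  = 10251 × ln(0.4815) = 10251 × -0.7309
W_by_gas = -7492 J.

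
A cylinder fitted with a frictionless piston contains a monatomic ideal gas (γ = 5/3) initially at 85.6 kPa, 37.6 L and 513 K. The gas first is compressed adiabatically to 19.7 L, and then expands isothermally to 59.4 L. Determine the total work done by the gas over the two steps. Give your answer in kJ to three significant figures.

W_total ≈ 2.87 kJ

Step 1 (adiabatic): W = (P₁V₁ − P₂V₂)/(γ−1) = (3219 − 4952)/0.667 = -2601 J.
After step 1: P = 251.4 kPa, V = 19.7 L, T = 789.3 K.
Step 2 (isothermal): W = P₁V₁ ln(V₂/V₁) = (4952) ln(59.4/19.7) = 5466 J.
W_total = -2601 + 5466 = 2865 J.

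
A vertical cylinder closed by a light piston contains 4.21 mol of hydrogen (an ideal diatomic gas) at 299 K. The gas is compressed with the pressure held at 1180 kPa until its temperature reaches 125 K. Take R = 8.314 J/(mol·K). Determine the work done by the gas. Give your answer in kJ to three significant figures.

Isobaric: W = P ΔV = nR ΔT.
W = (4.21)(8.314)(125 − 299) = -6090 J.

W ≈ -6.09 kJ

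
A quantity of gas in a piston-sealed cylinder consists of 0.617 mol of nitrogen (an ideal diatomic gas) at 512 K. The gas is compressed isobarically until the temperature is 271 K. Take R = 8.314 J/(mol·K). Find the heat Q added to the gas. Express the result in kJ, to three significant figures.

Q ≈ -4.33 kJ

Isobaric: W = nRΔT = (0.617)(8.314)(-241) = -1236 J.
ΔU = nCᵥΔT with Cᵥ = 5R/2: ΔU = (0.617)(20.79)(-241) = -3091 J.
Q = ΔU + W = -3091 − 1236 = -4327 J.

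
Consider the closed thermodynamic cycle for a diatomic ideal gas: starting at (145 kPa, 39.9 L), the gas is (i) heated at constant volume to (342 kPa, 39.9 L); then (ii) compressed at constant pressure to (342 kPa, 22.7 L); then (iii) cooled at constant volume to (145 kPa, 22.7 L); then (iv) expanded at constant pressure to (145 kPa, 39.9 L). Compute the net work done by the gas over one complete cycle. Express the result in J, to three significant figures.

W_net ≈ -3390 J

Constant-volume legs do no work.
W(ii) = (342)(22.7 − 39.9) = -5882 J; W(iv) = (145)(39.9 − 22.7) = 2494 J.
W_net = -5882 + 2494 = -3388 J (the counter-clockwise enclosed area).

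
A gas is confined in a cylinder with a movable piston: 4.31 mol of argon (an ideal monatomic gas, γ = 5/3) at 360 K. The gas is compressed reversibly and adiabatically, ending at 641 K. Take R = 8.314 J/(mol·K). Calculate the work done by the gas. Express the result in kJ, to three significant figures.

W ≈ -15.1 kJ

Adiabatic ⇒ Q = 0, so W_by = −ΔU = nCᵥ(T₁ − T₂).
Cᵥ = 3R/2 = 12.47 J/(mol·K).
W = (4.31)(12.47)(360 − 641) = -15104 J.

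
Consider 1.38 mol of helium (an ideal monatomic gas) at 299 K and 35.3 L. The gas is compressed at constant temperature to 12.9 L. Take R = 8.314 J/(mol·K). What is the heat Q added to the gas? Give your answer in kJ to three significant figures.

Isothermal ⇒ ΔU = 0, so Q = W = nRT ln(V₂/V₁).
Q = (1.38)(8.314)(299) ln(12.9/35.3) = 3431 × -1.007 = -3453 J.

Q ≈ -3.45 kJ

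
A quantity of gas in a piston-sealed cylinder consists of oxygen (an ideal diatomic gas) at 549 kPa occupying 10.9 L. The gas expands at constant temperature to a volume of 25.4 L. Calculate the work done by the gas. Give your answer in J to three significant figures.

W ≈ 5060 J

Isothermal: W = nRT ln(V₂/V₁) = P₁V₁ ln(V₂/V₁).
P₁V₁ = (549 kPa)(10.9 L) = 5984 J.
W = 5984 × ln(25.4/10.9) = 5984 × 0.846
W_by_gas = 5062 J.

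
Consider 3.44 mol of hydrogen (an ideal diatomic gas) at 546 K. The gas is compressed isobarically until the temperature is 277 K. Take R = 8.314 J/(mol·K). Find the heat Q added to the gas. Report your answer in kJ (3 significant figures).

Q ≈ -26.9 kJ

Isobaric: W = nRΔT = (3.44)(8.314)(-269) = -7693 J.
ΔU = nCᵥΔT with Cᵥ = 5R/2: ΔU = (3.44)(20.79)(-269) = -19234 J.
Q = ΔU + W = -19234 − 7693 = -26927 J.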